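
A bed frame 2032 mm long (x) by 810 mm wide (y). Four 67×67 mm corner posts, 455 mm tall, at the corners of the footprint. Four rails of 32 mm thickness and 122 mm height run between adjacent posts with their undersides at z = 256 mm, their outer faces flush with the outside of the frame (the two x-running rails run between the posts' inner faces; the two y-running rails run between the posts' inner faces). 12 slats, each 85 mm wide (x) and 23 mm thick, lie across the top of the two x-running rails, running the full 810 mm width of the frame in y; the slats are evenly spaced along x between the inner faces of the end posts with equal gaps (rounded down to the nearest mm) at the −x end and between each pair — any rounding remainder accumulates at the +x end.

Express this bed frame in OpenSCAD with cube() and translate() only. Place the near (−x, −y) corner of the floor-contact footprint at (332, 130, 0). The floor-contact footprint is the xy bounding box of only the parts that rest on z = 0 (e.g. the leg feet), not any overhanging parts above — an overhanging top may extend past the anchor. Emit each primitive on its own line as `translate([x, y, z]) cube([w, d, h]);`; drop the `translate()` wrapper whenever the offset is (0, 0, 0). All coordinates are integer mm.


// slat z = rail_z + rail_h = 256 + 122 = 378
// slat gap = ⌊(1898 − 12·85) / 13⌋ = 67
translate([332, 130, 0]) cube([67, 67, 455]);
translate([332, 873, 0]) cube([67, 67, 455]);
translate([2297, 130, 0]) cube([67, 67, 455]);
translate([2297, 873, 0]) cube([67, 67, 455]);
translate([399, 130, 256]) cube([1898, 32, 122]);
translate([399, 908, 256]) cube([1898, 32, 122]);
translate([332, 197, 256]) cube([32, 676, 122]);
translate([2332, 197, 256]) cube([32, 676, 122]);
translate([466, 130, 378]) cube([85, 810, 23]);
translate([618, 130, 378]) cube([85, 810, 23]);
translate([770, 130, 378]) cube([85, 810, 23]);
translate([922, 130, 378]) cube([85, 810, 23]);
translate([1074, 130, 378]) cube([85, 810, 23]);
translate([1226, 130, 378]) cube([85, 810, 23]);
translate([1378, 130, 378]) cube([85, 810, 23]);
translate([1530, 130, 378]) cube([85, 810, 23]);
translate([1682, 130, 378]) cube([85, 810, 23]);
translate([1834, 130, 378]) cube([85, 810, 23]);
translate([1986, 130, 378]) cube([85, 810, 23]);
translate([2138, 130, 378]) cube([85, 810, 23]);


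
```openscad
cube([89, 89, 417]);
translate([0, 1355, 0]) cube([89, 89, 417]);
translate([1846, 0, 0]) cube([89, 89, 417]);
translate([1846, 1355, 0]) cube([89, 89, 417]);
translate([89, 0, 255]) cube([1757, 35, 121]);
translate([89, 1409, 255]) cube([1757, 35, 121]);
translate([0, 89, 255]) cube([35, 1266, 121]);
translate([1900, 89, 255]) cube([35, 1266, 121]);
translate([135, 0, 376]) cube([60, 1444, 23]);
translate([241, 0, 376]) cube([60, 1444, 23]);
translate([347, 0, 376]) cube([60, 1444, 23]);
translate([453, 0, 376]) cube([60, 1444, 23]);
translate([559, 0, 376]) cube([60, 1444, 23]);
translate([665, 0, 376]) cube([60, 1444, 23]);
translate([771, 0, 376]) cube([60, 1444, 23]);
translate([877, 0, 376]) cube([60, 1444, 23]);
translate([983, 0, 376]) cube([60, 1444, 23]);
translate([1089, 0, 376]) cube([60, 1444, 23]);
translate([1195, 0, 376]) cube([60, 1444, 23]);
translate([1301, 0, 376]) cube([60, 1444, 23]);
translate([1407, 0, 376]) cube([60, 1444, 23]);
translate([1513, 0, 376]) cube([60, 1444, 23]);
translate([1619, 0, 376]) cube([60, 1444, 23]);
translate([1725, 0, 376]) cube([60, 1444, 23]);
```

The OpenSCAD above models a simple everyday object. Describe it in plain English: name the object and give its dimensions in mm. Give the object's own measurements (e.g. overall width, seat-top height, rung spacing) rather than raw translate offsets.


A bed frame 1935 mm long (x) by 1444 mm wide (y). Four 89×89 mm corner posts, 417 mm tall, at the corners of the footprint. Four rails of 35 mm thickness and 121 mm height run between adjacent posts with their undersides at z = 255 mm, their outer faces flush with the outside of the frame (the two x-running rails run between the posts' inner faces; the two y-running rails run between the posts' inner faces). 16 slats, each 60 mm wide (x) and 23 mm thick, lie across the top of the two x-running rails, running the full 1444 mm width of the frame in y; along x they sit between the end posts with a 46 mm gap after the −x posts and between neighbouring slats, leaving 61 mm before the +x posts.


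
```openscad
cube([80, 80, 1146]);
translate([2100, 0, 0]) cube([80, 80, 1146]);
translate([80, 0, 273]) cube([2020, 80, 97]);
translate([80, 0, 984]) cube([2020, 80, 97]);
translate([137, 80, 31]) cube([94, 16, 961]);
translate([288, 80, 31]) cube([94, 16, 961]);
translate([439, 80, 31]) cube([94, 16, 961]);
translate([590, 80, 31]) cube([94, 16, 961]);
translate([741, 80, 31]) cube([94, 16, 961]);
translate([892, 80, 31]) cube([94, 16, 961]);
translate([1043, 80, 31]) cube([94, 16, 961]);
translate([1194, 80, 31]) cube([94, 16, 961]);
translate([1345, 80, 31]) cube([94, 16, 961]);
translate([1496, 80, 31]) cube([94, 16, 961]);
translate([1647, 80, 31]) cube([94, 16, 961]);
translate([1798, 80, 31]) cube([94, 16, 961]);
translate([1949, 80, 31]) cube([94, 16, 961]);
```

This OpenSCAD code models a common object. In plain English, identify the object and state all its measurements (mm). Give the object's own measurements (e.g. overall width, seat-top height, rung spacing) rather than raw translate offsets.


A fence section. Two 80×80 mm posts, 1146 mm tall, stand on the floor with a clear span of 2020 mm between their inner faces. Two horizontal rails of 80×97 mm section span the gap between the posts with their undersides at z = 273 mm and z = 984 mm, flush with the posts' −y face. 13 pickets, each 94 mm wide, 16 mm thick and 961 mm tall, are fixed to the +y face of the rails with their bottoms at z = 31 mm, spaced across the span with a 57 mm gap after the −x post and between neighbouring pickets and before the +x post.


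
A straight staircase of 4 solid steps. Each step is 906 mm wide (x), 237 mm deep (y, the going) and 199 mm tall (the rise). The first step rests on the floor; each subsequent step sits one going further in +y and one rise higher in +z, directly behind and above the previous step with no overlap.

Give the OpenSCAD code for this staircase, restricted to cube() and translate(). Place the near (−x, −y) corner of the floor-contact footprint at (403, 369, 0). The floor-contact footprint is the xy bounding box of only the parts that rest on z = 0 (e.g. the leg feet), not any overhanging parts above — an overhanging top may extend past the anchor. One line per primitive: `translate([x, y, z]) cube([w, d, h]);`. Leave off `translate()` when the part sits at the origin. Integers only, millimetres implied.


translate([403, 369, 0]) cube([906, 237, 199]);
translate([403, 606, 199]) cube([906, 237, 199]);
translate([403, 843, 398]) cube([906, 237, 199]);
translate([403, 1080, 597]) cube([906, 237, 199]);


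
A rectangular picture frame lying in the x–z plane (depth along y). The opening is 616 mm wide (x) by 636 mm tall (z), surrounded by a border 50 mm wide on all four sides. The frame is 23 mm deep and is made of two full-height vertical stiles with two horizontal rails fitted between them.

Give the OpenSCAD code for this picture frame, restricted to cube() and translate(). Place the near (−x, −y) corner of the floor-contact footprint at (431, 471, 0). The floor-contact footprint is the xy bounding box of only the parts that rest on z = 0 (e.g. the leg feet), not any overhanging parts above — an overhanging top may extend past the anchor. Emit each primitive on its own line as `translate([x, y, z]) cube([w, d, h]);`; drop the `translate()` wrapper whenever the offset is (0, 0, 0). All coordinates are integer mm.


translate([431, 471, 0]) cube([50, 23, 736]);
translate([1097, 471, 0]) cube([50, 23, 736]);
translate([481, 471, 0]) cube([616, 23, 50]);
translate([481, 471, 686]) cube([616, 23, 50]);


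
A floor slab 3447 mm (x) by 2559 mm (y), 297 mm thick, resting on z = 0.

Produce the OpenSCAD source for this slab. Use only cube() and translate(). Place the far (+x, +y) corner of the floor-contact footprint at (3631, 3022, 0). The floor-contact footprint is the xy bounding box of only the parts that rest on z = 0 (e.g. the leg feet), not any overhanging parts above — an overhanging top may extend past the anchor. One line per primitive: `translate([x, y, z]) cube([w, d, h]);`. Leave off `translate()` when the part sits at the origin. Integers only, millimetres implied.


translate([184, 463, 0]) cube([3447, 2559, 297]);


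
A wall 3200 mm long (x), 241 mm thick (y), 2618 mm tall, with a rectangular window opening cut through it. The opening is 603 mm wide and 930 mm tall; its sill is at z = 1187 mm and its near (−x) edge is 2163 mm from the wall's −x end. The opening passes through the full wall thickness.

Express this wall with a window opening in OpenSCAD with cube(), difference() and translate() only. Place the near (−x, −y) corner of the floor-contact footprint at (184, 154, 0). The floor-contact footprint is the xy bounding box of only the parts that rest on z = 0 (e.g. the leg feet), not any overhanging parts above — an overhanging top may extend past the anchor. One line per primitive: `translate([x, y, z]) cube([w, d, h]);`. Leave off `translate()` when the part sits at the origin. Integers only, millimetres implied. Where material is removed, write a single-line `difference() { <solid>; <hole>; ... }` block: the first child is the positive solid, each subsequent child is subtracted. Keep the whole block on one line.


difference() { translate([184, 154, 0]) cube([3200, 241, 2618]); translate([2347, 154, 1187]) cube([603, 241, 930]); }


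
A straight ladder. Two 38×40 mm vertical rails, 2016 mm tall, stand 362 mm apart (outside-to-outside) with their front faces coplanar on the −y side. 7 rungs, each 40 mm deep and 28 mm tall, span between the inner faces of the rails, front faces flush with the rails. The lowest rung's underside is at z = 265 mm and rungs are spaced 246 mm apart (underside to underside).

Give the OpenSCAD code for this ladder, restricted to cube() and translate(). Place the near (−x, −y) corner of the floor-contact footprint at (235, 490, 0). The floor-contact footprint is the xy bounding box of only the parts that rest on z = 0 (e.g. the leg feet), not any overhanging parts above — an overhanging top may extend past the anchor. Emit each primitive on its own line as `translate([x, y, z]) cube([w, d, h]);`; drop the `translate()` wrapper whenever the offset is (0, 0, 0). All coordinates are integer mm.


translate([235, 490, 0]) cube([38, 40, 2016]);
translate([559, 490, 0]) cube([38, 40, 2016]);
translate([273, 490, 265]) cube([286, 40, 28]);
translate([273, 490, 511]) cube([286, 40, 28]);
translate([273, 490, 757]) cube([286, 40, 28]);
translate([273, 490, 1003]) cube([286, 40, 28]);
translate([273, 490, 1249]) cube([286, 40, 28]);
translate([273, 490, 1495]) cube([286, 40, 28]);
translate([273, 490, 1741]) cube([286, 40, 28]);


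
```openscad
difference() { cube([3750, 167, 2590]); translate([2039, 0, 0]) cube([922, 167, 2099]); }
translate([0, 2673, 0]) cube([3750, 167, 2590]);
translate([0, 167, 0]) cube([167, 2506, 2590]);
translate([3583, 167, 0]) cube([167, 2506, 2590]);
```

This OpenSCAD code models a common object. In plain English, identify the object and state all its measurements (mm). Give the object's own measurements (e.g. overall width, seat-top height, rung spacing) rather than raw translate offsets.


A single room: four walls, each 2590 mm tall and 167 mm thick, enclosing an outside footprint 3750×2840 mm (x × y), no floor or roof. The front and back walls (−y and +y sides) run the full x-width; the side walls fit between their inner faces. A door opening 922 mm wide and 2099 mm tall is cut through the front wall from the floor up, its −x edge 2039 mm from the wall's −x end.


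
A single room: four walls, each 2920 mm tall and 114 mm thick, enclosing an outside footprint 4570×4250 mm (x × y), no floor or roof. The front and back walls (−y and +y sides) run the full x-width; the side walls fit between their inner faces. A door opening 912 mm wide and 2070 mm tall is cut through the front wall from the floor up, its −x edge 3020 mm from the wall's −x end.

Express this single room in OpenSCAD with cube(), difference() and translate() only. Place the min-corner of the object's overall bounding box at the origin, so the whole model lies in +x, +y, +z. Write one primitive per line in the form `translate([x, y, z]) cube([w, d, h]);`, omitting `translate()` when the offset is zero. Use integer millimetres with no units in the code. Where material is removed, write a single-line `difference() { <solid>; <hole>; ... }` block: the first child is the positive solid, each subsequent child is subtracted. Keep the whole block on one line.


difference() { cube([4570, 114, 2920]); translate([3020, 0, 0]) cube([912, 114, 2070]); }
translate([0, 4136, 0]) cube([4570, 114, 2920]);
translate([0, 114, 0]) cube([114, 4022, 2920]);
translate([4456, 114, 0]) cube([114, 4022, 2920]);


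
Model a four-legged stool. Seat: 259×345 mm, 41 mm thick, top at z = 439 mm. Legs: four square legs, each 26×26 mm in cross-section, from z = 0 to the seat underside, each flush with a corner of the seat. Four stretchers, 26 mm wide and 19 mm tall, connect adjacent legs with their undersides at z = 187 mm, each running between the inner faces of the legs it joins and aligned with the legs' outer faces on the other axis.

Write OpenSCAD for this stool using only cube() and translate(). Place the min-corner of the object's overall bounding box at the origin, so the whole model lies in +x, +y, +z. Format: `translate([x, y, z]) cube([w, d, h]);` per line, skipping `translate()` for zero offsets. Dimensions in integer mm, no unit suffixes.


translate([0, 0, 398]) cube([259, 345, 41]);
cube([26, 26, 398]);
translate([233, 0, 0]) cube([26, 26, 398]);
translate([0, 319, 0]) cube([26, 26, 398]);
translate([233, 319, 0]) cube([26, 26, 398]);
translate([26, 0, 187]) cube([207, 26, 19]);
translate([26, 319, 187]) cube([207, 26, 19]);
translate([0, 26, 187]) cube([26, 293, 19]);
translate([233, 26, 187]) cube([26, 293, 19]);


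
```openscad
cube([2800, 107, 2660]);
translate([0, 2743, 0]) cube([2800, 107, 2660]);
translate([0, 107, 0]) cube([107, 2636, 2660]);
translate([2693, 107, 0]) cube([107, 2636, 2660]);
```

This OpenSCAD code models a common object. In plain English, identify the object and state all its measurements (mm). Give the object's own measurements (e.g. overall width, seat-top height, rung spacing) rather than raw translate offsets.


The wall frame of a small rectangular building: four walls, each 2660 mm tall and 107 mm thick, enclosing a footprint 2800 mm (x) by 2850 mm (y) outside-to-outside, with no floor or roof. The front and back walls (the −y and +y sides) span the full width; the two side walls fit between them.


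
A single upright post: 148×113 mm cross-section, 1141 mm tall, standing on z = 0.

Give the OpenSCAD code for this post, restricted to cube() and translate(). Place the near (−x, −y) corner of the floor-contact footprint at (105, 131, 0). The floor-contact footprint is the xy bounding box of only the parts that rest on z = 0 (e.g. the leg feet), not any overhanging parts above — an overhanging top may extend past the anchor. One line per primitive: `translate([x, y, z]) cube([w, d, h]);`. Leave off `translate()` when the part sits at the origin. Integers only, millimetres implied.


translate([105, 131, 0]) cube([148, 113, 1141]);


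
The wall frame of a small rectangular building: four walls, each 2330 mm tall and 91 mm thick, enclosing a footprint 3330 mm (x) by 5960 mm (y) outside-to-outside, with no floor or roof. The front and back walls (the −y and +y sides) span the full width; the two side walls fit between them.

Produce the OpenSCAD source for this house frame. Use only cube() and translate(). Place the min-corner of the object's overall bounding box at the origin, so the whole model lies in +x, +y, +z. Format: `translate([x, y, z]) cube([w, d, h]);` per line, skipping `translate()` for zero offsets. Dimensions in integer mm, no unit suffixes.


cube([3330, 91, 2330]);
translate([0, 5869, 0]) cube([3330, 91, 2330]);
translate([0, 91, 0]) cube([91, 5778, 2330]);
translate([3239, 91, 0]) cube([91, 5778, 2330]);


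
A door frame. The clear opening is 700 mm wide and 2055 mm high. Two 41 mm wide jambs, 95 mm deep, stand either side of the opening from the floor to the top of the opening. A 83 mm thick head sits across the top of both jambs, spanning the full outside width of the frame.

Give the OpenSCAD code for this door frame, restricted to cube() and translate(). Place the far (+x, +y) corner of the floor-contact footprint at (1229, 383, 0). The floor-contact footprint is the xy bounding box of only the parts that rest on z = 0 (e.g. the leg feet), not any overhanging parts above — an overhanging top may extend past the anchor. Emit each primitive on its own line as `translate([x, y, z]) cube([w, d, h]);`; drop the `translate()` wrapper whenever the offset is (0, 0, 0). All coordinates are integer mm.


translate([447, 288, 0]) cube([41, 95, 2055]);
translate([1188, 288, 0]) cube([41, 95, 2055]);
translate([447, 288, 2055]) cube([782, 95, 83]);


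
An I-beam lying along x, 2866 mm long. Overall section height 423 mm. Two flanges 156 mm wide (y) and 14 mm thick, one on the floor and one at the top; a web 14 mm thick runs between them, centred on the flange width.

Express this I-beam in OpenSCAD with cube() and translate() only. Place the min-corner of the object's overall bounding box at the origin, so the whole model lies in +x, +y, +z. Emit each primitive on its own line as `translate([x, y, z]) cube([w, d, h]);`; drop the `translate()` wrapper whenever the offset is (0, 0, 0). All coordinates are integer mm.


cube([2866, 156, 14]);
translate([0, 71, 14]) cube([2866, 14, 395]);
translate([0, 0, 409]) cube([2866, 156, 14]);


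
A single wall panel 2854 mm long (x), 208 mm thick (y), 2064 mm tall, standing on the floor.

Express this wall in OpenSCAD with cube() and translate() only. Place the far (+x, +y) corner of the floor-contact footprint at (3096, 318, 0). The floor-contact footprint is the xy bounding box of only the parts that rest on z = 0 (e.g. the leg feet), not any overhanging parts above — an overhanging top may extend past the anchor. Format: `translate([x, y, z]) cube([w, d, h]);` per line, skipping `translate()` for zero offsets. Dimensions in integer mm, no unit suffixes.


translate([242, 110, 0]) cube([2854, 208, 2064]);


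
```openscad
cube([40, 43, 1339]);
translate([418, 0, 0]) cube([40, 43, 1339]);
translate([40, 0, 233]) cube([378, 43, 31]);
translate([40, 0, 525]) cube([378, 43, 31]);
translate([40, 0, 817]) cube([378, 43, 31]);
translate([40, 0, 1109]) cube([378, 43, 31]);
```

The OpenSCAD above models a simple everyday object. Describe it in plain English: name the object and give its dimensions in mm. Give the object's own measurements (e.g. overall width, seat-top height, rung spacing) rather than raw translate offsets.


A straight ladder. Two 40×43 mm vertical rails, 1339 mm tall, stand 458 mm apart (outside-to-outside) with their front faces coplanar on the −y side. 4 rungs, each 43 mm deep and 31 mm tall, span between the inner faces of the rails, front faces flush with the rails. The lowest rung's underside is at z = 233 mm and rungs are spaced 292 mm apart (underside to underside).


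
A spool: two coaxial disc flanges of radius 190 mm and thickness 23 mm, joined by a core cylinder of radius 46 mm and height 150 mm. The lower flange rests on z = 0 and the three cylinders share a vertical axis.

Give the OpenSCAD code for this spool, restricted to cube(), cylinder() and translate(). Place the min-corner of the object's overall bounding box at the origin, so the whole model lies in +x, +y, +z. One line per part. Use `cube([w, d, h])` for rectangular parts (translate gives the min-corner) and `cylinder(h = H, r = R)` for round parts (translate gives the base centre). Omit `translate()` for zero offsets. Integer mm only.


translate([190, 190, 0]) cylinder(h = 23, r = 190);
translate([190, 190, 23]) cylinder(h = 150, r = 46);
translate([190, 190, 173]) cylinder(h = 23, r = 190);


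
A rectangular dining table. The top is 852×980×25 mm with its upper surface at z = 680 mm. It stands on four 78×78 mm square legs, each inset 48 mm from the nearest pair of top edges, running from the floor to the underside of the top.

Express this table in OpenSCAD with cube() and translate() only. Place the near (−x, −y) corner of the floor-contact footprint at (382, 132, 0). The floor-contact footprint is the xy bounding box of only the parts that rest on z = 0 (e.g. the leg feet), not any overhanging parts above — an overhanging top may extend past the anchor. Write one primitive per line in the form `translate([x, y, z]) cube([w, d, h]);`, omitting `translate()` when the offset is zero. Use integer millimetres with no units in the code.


// leg_h = 680 - 25 = 655
translate([334, 84, 655]) cube([852, 980, 25]);
translate([382, 132, 0]) cube([78, 78, 655]);
translate([1060, 132, 0]) cube([78, 78, 655]);
translate([382, 938, 0]) cube([78, 78, 655]);
translate([1060, 938, 0]) cube([78, 78, 655]);


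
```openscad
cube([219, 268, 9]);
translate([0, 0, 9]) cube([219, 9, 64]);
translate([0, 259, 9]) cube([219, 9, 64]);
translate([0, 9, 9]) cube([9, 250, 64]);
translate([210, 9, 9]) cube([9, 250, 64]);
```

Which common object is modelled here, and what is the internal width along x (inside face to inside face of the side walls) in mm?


An open box. The internal width is 201 mm.

A 219×268 base slab with four walls standing on it — an open box. The base is 219 mm wide and the walls are 9 mm thick, so the internal width is 219 − 2 × 9 = 201 mm.


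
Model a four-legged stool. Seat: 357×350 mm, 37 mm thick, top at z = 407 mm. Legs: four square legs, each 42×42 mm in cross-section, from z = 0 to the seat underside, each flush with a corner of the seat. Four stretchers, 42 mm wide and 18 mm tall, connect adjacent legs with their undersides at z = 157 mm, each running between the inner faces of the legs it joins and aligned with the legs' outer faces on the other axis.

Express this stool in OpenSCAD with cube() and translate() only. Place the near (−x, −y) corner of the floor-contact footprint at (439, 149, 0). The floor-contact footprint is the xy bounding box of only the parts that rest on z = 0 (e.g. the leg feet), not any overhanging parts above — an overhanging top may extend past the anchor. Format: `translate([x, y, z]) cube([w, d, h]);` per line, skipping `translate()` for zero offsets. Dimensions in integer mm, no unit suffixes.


// leg_h = 407 - 37 = 370
// stretcher span = 357 - 2*42 = 273
translate([439, 149, 370]) cube([357, 350, 37]);
translate([439, 149, 0]) cube([42, 42, 370]);
translate([754, 149, 0]) cube([42, 42, 370]);
translate([439, 457, 0]) cube([42, 42, 370]);
translate([754, 457, 0]) cube([42, 42, 370]);
translate([481, 149, 157]) cube([273, 42, 18]);
translate([481, 457, 157]) cube([273, 42, 18]);
translate([439, 191, 157]) cube([42, 266, 18]);
translate([754, 191, 157]) cube([42, 266, 18]);


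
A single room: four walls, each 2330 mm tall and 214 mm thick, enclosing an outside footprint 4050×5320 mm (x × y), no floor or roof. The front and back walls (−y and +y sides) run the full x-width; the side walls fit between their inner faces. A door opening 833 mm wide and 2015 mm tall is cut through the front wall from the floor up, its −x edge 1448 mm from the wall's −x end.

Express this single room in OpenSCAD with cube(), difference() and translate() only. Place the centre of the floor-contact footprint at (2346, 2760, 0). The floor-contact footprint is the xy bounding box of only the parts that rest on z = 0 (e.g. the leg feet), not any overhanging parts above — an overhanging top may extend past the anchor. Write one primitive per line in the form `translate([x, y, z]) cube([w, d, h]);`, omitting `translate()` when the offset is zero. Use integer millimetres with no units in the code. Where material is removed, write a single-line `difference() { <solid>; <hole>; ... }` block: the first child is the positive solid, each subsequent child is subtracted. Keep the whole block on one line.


difference() { translate([321, 100, 0]) cube([4050, 214, 2330]); translate([1769, 100, 0]) cube([833, 214, 2015]); }
translate([321, 5206, 0]) cube([4050, 214, 2330]);
translate([321, 314, 0]) cube([214, 4892, 2330]);
translate([4157, 314, 0]) cube([214, 4892, 2330]);


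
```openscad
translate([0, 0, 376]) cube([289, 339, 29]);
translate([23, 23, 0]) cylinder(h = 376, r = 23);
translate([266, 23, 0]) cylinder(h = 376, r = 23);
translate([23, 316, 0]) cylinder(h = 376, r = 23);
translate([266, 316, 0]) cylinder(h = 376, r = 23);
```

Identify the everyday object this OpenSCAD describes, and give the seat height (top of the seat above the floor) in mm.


A stool. The seat height is 405 mm.

A 289×339×29 slab at z = 376 on four corner cylinders — a stool. The seat top is 376 + 29 = 405 mm.


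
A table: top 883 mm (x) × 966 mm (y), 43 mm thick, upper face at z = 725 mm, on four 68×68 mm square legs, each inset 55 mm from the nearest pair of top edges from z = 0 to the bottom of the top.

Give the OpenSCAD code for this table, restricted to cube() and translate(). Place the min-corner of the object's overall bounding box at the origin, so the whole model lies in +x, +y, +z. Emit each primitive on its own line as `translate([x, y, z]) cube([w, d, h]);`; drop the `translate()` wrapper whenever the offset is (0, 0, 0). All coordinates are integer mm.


translate([0, 0, 682]) cube([883, 966, 43]);
translate([55, 55, 0]) cube([68, 68, 682]);
translate([760, 55, 0]) cube([68, 68, 682]);
translate([55, 843, 0]) cube([68, 68, 682]);
translate([760, 843, 0]) cube([68, 68, 682]);


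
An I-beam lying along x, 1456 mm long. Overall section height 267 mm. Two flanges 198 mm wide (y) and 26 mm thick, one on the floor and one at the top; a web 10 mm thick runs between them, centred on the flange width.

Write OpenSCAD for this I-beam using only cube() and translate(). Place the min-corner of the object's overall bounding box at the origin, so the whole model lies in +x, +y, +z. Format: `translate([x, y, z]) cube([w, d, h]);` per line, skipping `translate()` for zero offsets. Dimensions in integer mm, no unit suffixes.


cube([1456, 198, 26]);
translate([0, 94, 26]) cube([1456, 10, 215]);
translate([0, 0, 241]) cube([1456, 198, 26]);


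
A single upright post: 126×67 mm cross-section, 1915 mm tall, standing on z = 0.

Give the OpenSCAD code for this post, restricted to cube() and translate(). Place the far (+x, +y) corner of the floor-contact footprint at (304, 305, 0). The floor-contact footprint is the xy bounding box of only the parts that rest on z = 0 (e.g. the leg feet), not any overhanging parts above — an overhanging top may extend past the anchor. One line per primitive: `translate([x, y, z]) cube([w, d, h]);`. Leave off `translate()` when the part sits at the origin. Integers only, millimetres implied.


translate([178, 238, 0]) cube([126, 67, 1915]);


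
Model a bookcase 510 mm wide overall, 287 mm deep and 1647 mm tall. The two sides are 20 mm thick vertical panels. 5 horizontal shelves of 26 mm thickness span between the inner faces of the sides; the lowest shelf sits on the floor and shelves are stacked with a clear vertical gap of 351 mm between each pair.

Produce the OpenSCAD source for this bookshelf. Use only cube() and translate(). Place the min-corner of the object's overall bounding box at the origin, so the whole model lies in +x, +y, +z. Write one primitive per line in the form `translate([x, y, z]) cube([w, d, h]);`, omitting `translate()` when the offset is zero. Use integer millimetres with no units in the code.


cube([20, 287, 1647]);
translate([490, 0, 0]) cube([20, 287, 1647]);
translate([20, 0, 0]) cube([470, 287, 26]);
translate([20, 0, 377]) cube([470, 287, 26]);
translate([20, 0, 754]) cube([470, 287, 26]);
translate([20, 0, 1131]) cube([470, 287, 26]);
translate([20, 0, 1508]) cube([470, 287, 26]);


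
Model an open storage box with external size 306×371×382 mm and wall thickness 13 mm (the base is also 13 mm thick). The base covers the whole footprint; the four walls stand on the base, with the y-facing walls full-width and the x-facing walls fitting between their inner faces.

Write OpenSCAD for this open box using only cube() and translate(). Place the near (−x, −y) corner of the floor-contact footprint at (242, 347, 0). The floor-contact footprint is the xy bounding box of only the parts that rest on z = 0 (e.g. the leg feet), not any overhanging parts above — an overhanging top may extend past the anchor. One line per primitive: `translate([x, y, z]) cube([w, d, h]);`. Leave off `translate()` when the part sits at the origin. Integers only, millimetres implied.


translate([242, 347, 0]) cube([306, 371, 13]);
translate([242, 347, 13]) cube([306, 13, 369]);
translate([242, 705, 13]) cube([306, 13, 369]);
translate([242, 360, 13]) cube([13, 345, 369]);
translate([535, 360, 13]) cube([13, 345, 369]);


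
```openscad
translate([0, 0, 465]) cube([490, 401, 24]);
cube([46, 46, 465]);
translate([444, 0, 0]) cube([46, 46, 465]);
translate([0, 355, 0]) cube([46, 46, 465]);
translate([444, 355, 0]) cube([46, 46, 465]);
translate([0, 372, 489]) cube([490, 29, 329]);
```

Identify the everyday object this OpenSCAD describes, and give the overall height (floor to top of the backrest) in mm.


A chair. The overall height is 818 mm.

A slab on four corner posts with a tall panel at the back — a chair. The seat slab sits at z = 465 with thickness 24, and the 329 mm backrest starts at the seat top, so the overall height is 465 + 24 + 329 = 818 mm.


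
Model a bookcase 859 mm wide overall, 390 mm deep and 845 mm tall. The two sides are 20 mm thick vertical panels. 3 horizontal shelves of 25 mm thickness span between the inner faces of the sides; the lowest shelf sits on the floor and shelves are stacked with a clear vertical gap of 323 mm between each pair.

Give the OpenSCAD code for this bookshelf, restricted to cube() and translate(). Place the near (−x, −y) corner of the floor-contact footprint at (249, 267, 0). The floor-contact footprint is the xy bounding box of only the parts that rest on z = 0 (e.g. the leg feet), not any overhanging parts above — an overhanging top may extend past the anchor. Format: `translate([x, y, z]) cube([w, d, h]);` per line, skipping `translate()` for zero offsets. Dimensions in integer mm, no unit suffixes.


translate([249, 267, 0]) cube([20, 390, 845]);
translate([1088, 267, 0]) cube([20, 390, 845]);
translate([269, 267, 0]) cube([819, 390, 25]);
translate([269, 267, 348]) cube([819, 390, 25]);
translate([269, 267, 696]) cube([819, 390, 25]);


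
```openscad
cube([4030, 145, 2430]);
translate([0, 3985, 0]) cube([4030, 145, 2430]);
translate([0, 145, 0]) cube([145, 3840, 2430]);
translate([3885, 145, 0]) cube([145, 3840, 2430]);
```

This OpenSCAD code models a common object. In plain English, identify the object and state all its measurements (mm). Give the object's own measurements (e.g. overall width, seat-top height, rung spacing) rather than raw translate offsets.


The wall frame of a small rectangular building: four walls, each 2430 mm tall and 145 mm thick, enclosing a footprint 4030 mm (x) by 4130 mm (y) outside-to-outside, with no floor or roof. The front and back walls (the −y and +y sides) span the full width; the two side walls fit between them.


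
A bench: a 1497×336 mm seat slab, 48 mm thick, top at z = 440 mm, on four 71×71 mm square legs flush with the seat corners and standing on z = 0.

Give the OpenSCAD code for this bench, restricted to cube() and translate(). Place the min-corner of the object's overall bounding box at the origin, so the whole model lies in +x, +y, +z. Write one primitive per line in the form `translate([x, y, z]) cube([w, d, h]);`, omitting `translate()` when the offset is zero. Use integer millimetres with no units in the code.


// leg_h = 440 − 48 = 392
translate([0, 0, 392]) cube([1497, 336, 48]);
cube([71, 71, 392]);
translate([0, 265, 0]) cube([71, 71, 392]);
translate([1426, 0, 0]) cube([71, 71, 392]);
translate([1426, 265, 0]) cube([71, 71, 392]);


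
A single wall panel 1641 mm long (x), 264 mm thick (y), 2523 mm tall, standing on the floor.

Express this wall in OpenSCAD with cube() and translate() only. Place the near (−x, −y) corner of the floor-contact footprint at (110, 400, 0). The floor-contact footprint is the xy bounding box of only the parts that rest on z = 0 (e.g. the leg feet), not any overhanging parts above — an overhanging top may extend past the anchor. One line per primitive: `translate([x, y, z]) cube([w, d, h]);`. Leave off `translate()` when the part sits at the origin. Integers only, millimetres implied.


translate([110, 400, 0]) cube([1641, 264, 2523]);


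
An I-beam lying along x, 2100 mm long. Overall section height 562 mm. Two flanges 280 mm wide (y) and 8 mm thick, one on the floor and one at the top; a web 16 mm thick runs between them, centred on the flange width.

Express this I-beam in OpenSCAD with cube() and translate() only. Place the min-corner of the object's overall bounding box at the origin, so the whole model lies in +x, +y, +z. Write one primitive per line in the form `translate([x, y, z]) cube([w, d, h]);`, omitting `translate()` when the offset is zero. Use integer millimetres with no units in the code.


cube([2100, 280, 8]);
translate([0, 132, 8]) cube([2100, 16, 546]);
translate([0, 0, 554]) cube([2100, 280, 8]);


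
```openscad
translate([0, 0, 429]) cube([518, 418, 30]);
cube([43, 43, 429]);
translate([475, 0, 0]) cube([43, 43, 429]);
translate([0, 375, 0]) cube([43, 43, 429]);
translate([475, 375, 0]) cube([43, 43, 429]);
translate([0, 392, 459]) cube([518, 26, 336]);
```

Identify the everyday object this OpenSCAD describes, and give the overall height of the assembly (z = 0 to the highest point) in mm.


A chair. The overall height is 795 mm.

A slab on four corner posts with a tall panel at the back — a chair. The seat slab sits at z = 429 with thickness 30, and the 336 mm backrest starts at the seat top, so the overall height is 429 + 30 + 336 = 795 mm.


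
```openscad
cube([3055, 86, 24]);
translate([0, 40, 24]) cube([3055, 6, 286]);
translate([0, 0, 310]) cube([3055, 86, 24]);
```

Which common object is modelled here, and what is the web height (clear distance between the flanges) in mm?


An I-beam. The web height is 286 mm.

Two wide flanges with a thin centred web — an I-beam. Overall 334 mm minus two 24 mm flanges gives a web of 334 − 2·24 = 286 mm.


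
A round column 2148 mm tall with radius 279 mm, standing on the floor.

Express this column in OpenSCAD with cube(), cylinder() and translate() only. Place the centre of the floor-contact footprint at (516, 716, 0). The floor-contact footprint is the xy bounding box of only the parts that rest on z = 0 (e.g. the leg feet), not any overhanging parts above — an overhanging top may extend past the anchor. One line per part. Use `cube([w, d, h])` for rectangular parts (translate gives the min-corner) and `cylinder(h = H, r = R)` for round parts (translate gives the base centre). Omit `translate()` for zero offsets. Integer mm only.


translate([516, 716, 0]) cylinder(h = 2148, r = 279);


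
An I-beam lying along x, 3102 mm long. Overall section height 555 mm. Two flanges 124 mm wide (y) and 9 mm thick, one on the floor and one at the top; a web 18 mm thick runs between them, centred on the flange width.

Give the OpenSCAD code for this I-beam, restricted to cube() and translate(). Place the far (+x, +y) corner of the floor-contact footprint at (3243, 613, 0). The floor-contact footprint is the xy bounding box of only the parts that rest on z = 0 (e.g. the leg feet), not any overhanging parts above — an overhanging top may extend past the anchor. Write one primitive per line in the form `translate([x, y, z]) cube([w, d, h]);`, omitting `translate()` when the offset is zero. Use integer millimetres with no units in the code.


translate([141, 489, 0]) cube([3102, 124, 9]);
translate([141, 542, 9]) cube([3102, 18, 537]);
translate([141, 489, 546]) cube([3102, 124, 9]);


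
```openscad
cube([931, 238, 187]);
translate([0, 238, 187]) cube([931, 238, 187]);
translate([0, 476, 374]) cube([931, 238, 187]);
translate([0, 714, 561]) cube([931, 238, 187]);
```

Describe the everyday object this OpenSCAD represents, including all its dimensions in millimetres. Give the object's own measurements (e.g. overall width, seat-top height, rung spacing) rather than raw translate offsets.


A straight staircase of 4 solid steps. Each step is 931 mm wide (x), 238 mm deep (y, the going) and 187 mm tall (the rise). The first step rests on the floor; each subsequent step sits one going further in +y and one rise higher in +z, directly behind and above the previous step with no overlap.


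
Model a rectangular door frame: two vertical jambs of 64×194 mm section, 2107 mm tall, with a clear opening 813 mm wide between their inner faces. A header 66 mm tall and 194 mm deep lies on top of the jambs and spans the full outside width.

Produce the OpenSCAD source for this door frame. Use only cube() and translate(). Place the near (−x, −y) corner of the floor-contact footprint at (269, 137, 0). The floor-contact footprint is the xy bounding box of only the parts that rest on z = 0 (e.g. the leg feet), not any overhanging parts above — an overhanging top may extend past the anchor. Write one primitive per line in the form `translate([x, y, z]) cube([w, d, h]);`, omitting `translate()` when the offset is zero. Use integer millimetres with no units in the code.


translate([269, 137, 0]) cube([64, 194, 2107]);
translate([1146, 137, 0]) cube([64, 194, 2107]);
translate([269, 137, 2107]) cube([941, 194, 66]);


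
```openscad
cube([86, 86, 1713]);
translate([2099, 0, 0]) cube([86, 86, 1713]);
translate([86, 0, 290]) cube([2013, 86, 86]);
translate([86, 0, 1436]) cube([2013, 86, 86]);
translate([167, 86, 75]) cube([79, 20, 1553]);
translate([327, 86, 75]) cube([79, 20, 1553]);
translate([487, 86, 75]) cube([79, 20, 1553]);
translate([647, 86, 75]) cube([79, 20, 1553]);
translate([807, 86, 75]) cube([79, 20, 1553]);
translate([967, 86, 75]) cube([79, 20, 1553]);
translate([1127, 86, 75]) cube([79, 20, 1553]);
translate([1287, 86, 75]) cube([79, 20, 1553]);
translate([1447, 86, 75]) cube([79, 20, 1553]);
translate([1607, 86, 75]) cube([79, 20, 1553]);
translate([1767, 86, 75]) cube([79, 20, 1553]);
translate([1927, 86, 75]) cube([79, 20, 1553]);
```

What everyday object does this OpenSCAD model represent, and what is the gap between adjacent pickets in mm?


A fence section. The picket gap is 81 mm.

Two posts, two rails, 12 pickets — a fence section. Span 2013 mm holds 12 pickets of 79 mm with 13 equal gaps: ⌊(2013 − 12·79) / 13⌋ = 81 mm.


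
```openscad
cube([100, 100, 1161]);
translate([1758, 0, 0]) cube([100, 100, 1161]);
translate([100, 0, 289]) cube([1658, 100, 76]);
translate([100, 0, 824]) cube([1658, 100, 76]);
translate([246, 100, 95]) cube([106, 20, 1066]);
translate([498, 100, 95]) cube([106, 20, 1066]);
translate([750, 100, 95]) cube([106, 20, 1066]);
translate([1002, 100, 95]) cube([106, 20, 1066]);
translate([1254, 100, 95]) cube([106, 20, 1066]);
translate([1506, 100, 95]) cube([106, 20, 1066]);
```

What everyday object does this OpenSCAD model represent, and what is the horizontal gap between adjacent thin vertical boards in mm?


A fence section. The picket gap is 146 mm.

Two posts, two rails, 6 pickets — a fence section. Span 1658 mm holds 6 pickets of 106 mm with 7 equal gaps: ⌊(1658 − 6·106) / 7⌋ = 146 mm.
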